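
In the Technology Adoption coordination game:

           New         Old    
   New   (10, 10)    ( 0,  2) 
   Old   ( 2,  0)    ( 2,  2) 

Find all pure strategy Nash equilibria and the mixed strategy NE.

Pure NE: (New, New) and (Old, Old); Mixed NE: p = 0.2, q = 0.2

Work:
Check pure NE:
(New, New): (10, 10) - no unilateral deviation beneficial
(Old, Old): (2, 2) - no unilateral deviation beneficial
Mixed NE: P1 plays New with p = 0.2, P2 plays New with q = 0.2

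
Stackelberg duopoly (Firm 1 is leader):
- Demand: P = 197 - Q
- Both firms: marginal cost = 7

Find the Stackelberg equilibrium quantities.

q₁* (leader) = 95.0, q₂* (follower) = 47.5

Work:
Follower's reaction: q₂ = (a - c - q₁)/2
Leader substitutes: π₁ = q₁·(a - q₁ - (a-c-q₁)/2 - c)
FOC: q₁* = (197 - 7)/2 = 95.00
Then: q₂* = (197 - 7 - 95.0)/2 = 47.50
Leader has first-mover advantage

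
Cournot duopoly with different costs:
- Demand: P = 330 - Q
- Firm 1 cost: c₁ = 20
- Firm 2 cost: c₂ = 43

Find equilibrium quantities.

q₁* = 111.0, q₂* = 88.0

Work:
Reaction: q₁ = (330 - 20 - q₂)/2
Reaction: q₂ = (330 - 43 - q₁)/2
Solve simultaneously:
q₁* = (330 - 2×20 + 43)/3 = 111.0
q₂* = (330 - 2×43 + 20)/3 = 88.0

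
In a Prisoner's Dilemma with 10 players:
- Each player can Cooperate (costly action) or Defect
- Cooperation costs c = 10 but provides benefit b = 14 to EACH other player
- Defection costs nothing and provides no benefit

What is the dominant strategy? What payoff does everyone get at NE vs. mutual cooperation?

Dominant: Defect; NE payoff = 0; Coop payoff = 116

Work:
Defect dominates (saves cost c = 10, benefit to others is external)
NE: All defect → everyone gets 0
If all cooperate: each receives (9)×14 - 10 = 116
Social dilemma: 116 > 0 but NE gives 0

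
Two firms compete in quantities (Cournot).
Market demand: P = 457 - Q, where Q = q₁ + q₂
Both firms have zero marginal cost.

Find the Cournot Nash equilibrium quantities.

q₁* = q₂* = 152.33; P* = 152.33

Work:
Profit: π_i = P·q_i = (a - q_i - q_j)·q_i
FOC: ∂π_i/∂q_i = a - 2q_i - q_j = 0
Reaction function: q_i = (457 - q_j)/2
Symmetry: q* = 457/3 = 152.33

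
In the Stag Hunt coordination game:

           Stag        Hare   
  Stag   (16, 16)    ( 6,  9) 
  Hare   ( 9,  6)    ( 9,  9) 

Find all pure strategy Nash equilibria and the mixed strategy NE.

Pure NE: (Stag, Stag) and (Hare, Hare); Mixed NE: p = 0.3, q = 0.3

Work:
Check pure NE:
(Stag, Stag): (16, 16) - no unilateral deviation beneficial
(Hare, Hare): (9, 9) - no unilateral deviation beneficial
Mixed NE: P1 plays Stag with p = 0.3, P2 plays Stag with q = 0.3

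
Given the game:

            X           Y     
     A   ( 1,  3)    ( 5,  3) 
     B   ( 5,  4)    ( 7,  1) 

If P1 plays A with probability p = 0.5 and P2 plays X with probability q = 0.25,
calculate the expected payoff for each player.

E[P1] = 5.25, E[P2] = 2.375

Work:
E[P1] = p·q·π₁(A,X) + p·(1-q)·π₁(A,Y) + (1-p)·q·π₁(B,X) + (1-p)·(1-q)·π₁(B,Y)
= 0.5·0.25·1 + 0.5·0.75·5 + 0.5·0.25·5 + 0.5·0.75·7
= 5.25

E[P2] = 2.375 (similar calculation)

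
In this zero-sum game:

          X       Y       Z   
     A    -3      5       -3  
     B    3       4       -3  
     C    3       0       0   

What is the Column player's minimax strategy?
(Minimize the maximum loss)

Column should play Z, value = 0

Work:
Column player minimizes Row's maximum payoff:
Column X: max payoff to Row = 3
Column Y: max payoff to Row = 5
Column Z: max payoff to Row = 0
Minimum is 0, achieved by column Z.
Minimax strategy: Z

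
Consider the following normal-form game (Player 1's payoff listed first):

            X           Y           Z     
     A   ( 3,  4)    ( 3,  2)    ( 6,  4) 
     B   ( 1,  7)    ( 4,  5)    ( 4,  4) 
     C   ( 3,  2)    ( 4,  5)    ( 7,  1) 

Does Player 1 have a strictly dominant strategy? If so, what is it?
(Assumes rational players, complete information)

No strictly dominant strategy exists for Player 1

Work:
A strategy strictly dominates another if it gives a strictly higher payoff against every opponent action. Compare each pair of P1's strategies column-by-column:
  A vs B: [3 vs 1, 3 vs 4, 6 vs 4] → A does not strictly dominate B (column Y: 3 ≤ 4)
  A vs C: [3 vs 3, 3 vs 4, 6 vs 7] → A does not strictly dominate C (column X: 3 ≤ 3)
  B vs A: [1 vs 3, 4 vs 3, 4 vs 6] → B does not strictly dominate A (column X: 1 ≤ 3)
  B vs C: [1 vs 3, 4 vs 4, 4 vs 7] → B does not strictly dominate C (column X: 1 ≤ 3)
  C vs A: [3 vs 3, 4 vs 3, 7 vs 6] → C does not strictly dominate A (column X: 3 ≤ 3)
  C vs B: [3 vs 1, 4 vs 4, 7 vs 4] → C does not strictly dominate B (column Y: 4 ≤ 4)
No single strategy strictly dominates all others → no strictly dominant strategy.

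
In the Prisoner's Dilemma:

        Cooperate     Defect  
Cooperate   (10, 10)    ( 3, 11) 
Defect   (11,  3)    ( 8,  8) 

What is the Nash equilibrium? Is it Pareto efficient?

(Defect, Defect) is NE; not Pareto efficient

Work:
Defect dominates Cooperate for both players:
If P2 cooperates: Defect (11) > Cooperate (10)
If P2 defects: Defect (8) > Cooperate (3)
NE: (Defect, Defect) with payoff (8, 8)
But (Cooperate, Cooperate) = (10, 10) Pareto dominates (8, 8)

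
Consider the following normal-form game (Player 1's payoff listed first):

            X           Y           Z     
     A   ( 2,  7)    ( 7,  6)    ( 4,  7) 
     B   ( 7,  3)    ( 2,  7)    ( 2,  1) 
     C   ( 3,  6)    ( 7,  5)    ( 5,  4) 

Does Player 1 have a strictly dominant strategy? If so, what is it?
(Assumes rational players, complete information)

No strictly dominant strategy exists for Player 1

Work:
A strategy strictly dominates another if it gives a strictly higher payoff against every opponent action. Compare each pair of P1's strategies column-by-column:
  A vs B: [2 vs 7, 7 vs 2, 4 vs 2] → A does not strictly dominate B (column X: 2 ≤ 7)
  A vs C: [2 vs 3, 7 vs 7, 4 vs 5] → A does not strictly dominate C (column X: 2 ≤ 3)
  B vs A: [7 vs 2, 2 vs 7, 2 vs 4] → B does not strictly dominate A (column Y: 2 ≤ 7)
  B vs C: [7 vs 3, 2 vs 7, 2 vs 5] → B does not strictly dominate C (column Y: 2 ≤ 7)
  C vs A: [3 vs 2, 7 vs 7, 5 vs 4] → C does not strictly dominate A (column Y: 7 ≤ 7)
  C vs B: [3 vs 7, 7 vs 2, 5 vs 2] → C does not strictly dominate B (column X: 3 ≤ 7)
No single strategy strictly dominates all others → no strictly dominant strategy.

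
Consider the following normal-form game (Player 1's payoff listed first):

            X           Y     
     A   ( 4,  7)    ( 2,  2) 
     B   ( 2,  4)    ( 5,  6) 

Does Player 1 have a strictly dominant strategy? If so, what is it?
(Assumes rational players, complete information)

No strictly dominant strategy exists for Player 1

Work:
A strategy strictly dominates another if it gives a strictly higher payoff against every opponent action. Compare each pair of P1's strategies column-by-column:
  A vs B: [4 vs 2, 2 vs 5] → A does not strictly dominate B (column Y: 2 ≤ 5)
  B vs A: [2 vs 4, 5 vs 2] → B does not strictly dominate A (column X: 2 ≤ 4)
No single strategy strictly dominates all others → no strictly dominant strategy.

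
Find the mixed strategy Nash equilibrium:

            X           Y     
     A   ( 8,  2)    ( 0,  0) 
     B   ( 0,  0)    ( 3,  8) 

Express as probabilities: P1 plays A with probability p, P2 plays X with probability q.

p = 0.8, q = 0.2727

Work:
Find probabilities that make opponent indifferent:
P2 chooses q to make P1 indifferent between A and B
P1 chooses p to make P2 indifferent between X and Y
Mixed NE: P1 plays (A: 0.8, B: 0.2), P2 plays (X: 0.2727, Y: 0.7273)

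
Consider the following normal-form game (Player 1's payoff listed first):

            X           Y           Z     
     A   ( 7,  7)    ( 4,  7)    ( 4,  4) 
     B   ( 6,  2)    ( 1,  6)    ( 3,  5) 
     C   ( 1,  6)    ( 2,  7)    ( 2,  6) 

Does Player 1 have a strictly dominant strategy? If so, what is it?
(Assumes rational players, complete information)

Yes, Player 1's strictly dominant strategy is A

Work:
A strategy strictly dominates another if it gives a strictly higher payoff against every opponent action. Compare each pair of P1's strategies column-by-column:
  A vs B: [7 vs 6, 4 vs 1, 4 vs 3] → A strictly dominates B
  A vs C: [7 vs 1, 4 vs 2, 4 vs 2] → A strictly dominates C
  B vs A: [6 vs 7, 1 vs 4, 3 vs 4] → B does not strictly dominate A (column X: 6 ≤ 7)
  B vs C: [6 vs 1, 1 vs 2, 3 vs 2] → B does not strictly dominate C (column Y: 1 ≤ 2)
  C vs A: [1 vs 7, 2 vs 4, 2 vs 4] → C does not strictly dominate A (column X: 1 ≤ 7)
  C vs B: [1 vs 6, 2 vs 1, 2 vs 3] → C does not strictly dominate B (column X: 1 ≤ 6)
A strictly dominates every other strategy → strictly dominant.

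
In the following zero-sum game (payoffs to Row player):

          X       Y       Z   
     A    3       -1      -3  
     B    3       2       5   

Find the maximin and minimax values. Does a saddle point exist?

Maximin = 2, Minimax = 2, Saddle: True

Work:
Row minimums: [-3, 2] → maximin = 2
Column maximums: [3, 2, 5] → minimax = 2
Saddle point exists! Game value = 2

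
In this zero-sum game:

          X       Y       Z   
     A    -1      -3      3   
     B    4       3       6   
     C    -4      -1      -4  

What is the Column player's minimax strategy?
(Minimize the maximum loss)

Column should play Y, value = 3

Work:
Column player minimizes Row's maximum payoff:
Column X: max payoff to Row = 4
Column Y: max payoff to Row = 3
Column Z: max payoff to Row = 6
Minimum is 3, achieved by column Y.
Minimax strategy: Y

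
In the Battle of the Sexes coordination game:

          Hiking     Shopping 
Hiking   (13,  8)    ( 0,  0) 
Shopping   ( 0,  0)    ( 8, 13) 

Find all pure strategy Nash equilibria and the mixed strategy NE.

Pure NE: (Hiking, Hiking) and (Shopping, Shopping); Mixed NE: p = 0.619, q = 0.381

Work:
Check pure NE:
(Hiking, Hiking): (13, 8) - no unilateral deviation beneficial
(Shopping, Shopping): (8, 13) - no unilateral deviation beneficial
Mixed NE: P1 plays Hiking with p = 0.619, P2 plays Hiking with q = 0.381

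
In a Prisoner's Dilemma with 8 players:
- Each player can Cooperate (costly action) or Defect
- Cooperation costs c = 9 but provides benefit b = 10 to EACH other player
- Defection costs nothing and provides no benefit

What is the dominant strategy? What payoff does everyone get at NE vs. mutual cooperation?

Dominant: Defect; NE payoff = 0; Coop payoff = 61

Work:
Defect dominates (saves cost c = 9, benefit to others is external)
NE: All defect → everyone gets 0
If all cooperate: each receives (7)×10 - 9 = 61
Social dilemma: 61 > 0 but NE gives 0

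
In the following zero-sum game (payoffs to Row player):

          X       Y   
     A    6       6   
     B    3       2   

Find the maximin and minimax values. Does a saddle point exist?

Maximin = 6, Minimax = 6, Saddle: True

Work:
Row minimums: [6, 2] → maximin = 6
Column maximums: [6, 6] → minimax = 6
Saddle point exists! Game value = 6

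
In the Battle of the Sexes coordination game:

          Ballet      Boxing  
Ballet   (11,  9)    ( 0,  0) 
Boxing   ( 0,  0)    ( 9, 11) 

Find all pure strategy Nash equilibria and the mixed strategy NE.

Pure NE: (Ballet, Ballet) and (Boxing, Boxing); Mixed NE: p = 0.55, q = 0.45

Work:
Check pure NE:
(Ballet, Ballet): (11, 9) - no unilateral deviation beneficial
(Boxing, Boxing): (9, 11) - no unilateral deviation beneficial
Mixed NE: P1 plays Ballet with p = 0.55, P2 plays Ballet with q = 0.45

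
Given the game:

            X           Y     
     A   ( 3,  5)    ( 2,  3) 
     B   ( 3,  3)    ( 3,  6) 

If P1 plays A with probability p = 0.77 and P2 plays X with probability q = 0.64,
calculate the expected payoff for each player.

E[P1] = 2.7228, E[P2] = 4.234

Work:
E[P1] = p·q·π₁(A,X) + p·(1-q)·π₁(A,Y) + (1-p)·q·π₁(B,X) + (1-p)·(1-q)·π₁(B,Y)
= 0.77·0.64·3 + 0.77·0.36·2 + 0.23·0.64·3 + 0.23·0.36·3
= 2.7228

E[P2] = 4.234 (similar calculation)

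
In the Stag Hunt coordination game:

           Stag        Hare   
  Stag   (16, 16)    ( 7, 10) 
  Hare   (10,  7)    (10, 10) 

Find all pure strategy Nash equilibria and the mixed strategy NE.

Pure NE: (Stag, Stag) and (Hare, Hare); Mixed NE: p = 0.3333, q = 0.3333

Work:
Check pure NE:
(Stag, Stag): (16, 16) - no unilateral deviation beneficial
(Hare, Hare): (10, 10) - no unilateral deviation beneficial
Mixed NE: P1 plays Stag with p = 0.3333, P2 plays Stag with q = 0.3333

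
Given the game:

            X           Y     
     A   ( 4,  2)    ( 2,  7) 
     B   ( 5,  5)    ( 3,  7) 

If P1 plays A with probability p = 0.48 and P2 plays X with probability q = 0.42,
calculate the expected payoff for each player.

E[P1] = 3.36, E[P2] = 5.5552

Work:
E[P1] = p·q·π₁(A,X) + p·(1-q)·π₁(A,Y) + (1-p)·q·π₁(B,X) + (1-p)·(1-q)·π₁(B,Y)
= 0.48·0.42·4 + 0.48·0.58·2 + 0.52·0.42·5 + 0.52·0.58·3
= 3.36

E[P2] = 5.5552 (similar calculation)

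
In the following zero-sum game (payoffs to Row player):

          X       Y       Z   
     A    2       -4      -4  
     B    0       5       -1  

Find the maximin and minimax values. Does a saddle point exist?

Maximin = -1, Minimax = -1, Saddle: True

Work:
Row minimums: [-4, -1] → maximin = -1
Column maximums: [2, 5, -1] → minimax = -1
Saddle point exists! Game value = -1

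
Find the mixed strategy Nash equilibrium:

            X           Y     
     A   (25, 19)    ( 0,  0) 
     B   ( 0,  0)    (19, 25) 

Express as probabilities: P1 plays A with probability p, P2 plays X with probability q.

p = 0.5682, q = 0.4318

Work:
Find probabilities that make opponent indifferent:
P2 chooses q to make P1 indifferent between A and B
P1 chooses p to make P2 indifferent between X and Y
Mixed NE: P1 plays (A: 0.5682, B: 0.4318), P2 plays (X: 0.4318, Y: 0.5682)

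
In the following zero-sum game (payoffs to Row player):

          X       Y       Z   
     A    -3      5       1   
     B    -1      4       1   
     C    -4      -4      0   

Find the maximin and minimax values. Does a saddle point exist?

Maximin = -1, Minimax = -1, Saddle: True

Work:
Row minimums: [-3, -1, -4] → maximin = -1
Column maximums: [-1, 5, 1] → minimax = -1
Saddle point exists! Game value = -1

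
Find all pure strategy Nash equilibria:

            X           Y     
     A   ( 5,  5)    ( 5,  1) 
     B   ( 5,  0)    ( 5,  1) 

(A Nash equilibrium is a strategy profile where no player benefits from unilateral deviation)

Nash equilibrium: (A, X), (B, Y)

Work:
Best responses:
  P1 vs X: payoffs [5, 5] → best response A/B (payoff 5)
  P1 vs Y: payoffs [5, 5] → best response A/B (payoff 5)
  P2 vs A: payoffs [5, 1] → best response X (payoff 5)
  P2 vs B: payoffs [0, 1] → best response Y (payoff 1)
Mutual best responses: (A,X), (B,Y) → Nash equilibria.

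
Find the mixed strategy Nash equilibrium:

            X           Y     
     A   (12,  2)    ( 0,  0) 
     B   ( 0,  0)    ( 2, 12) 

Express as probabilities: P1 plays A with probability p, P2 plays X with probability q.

p = 0.8571, q = 0.1429

Work:
Find probabilities that make opponent indifferent:
P2 chooses q to make P1 indifferent between A and B
P1 chooses p to make P2 indifferent between X and Y
Mixed NE: P1 plays (A: 0.8571, B: 0.1429), P2 plays (X: 0.1429, Y: 0.8571)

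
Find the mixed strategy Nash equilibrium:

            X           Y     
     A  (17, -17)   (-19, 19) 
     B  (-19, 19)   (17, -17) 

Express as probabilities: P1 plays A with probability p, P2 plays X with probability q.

p = 0.5, q = 0.5

Work:
Find probabilities that make opponent indifferent:
P2 chooses q to make P1 indifferent between A and B
P1 chooses p to make P2 indifferent between X and Y
Mixed NE: P1 plays (A: 0.5, B: 0.5), P2 plays (X: 0.5, Y: 0.5)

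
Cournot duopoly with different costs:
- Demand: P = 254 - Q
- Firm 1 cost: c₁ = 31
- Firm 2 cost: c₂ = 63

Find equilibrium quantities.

q₁* = 85.0, q₂* = 53.0

Work:
Reaction: q₁ = (254 - 31 - q₂)/2
Reaction: q₂ = (254 - 63 - q₁)/2
Solve simultaneously:
q₁* = (254 - 2×31 + 63)/3 = 85.0
q₂* = (254 - 2×63 + 31)/3 = 53.0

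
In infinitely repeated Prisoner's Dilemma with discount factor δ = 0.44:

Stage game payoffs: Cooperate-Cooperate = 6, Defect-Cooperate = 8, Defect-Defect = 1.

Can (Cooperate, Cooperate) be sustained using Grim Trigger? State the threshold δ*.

δ* = 0.2857; since δ = 0.44 ≥ 0.2857, cooperation can be sustained

Work:
For Grim Trigger:
Cooperate forever: 6/(1-δ)
Defect then punished: 8 + 1·δ/(1-δ)
Need: 6/(1-δ) ≥ 8 + 1·δ/(1-δ)
Solving: δ ≥ (T-R)/(T-P) = (8-6)/(8-1) = 0.2857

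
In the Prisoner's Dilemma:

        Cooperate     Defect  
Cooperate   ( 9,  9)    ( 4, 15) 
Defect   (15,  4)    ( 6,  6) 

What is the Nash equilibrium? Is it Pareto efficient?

(Defect, Defect) is NE; not Pareto efficient

Work:
Defect dominates Cooperate for both players:
If P2 cooperates: Defect (15) > Cooperate (9)
If P2 defects: Defect (6) > Cooperate (4)
NE: (Defect, Defect) with payoff (6, 6)
But (Cooperate, Cooperate) = (9, 9) Pareto dominates (6, 6)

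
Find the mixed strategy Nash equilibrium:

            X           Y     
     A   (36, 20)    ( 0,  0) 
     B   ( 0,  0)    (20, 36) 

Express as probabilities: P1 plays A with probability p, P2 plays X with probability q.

p = 0.6429, q = 0.3571

Work:
Find probabilities that make opponent indifferent:
P2 chooses q to make P1 indifferent between A and B
P1 chooses p to make P2 indifferent between X and Y
Mixed NE: P1 plays (A: 0.6429, B: 0.3571), P2 plays (X: 0.3571, Y: 0.6429)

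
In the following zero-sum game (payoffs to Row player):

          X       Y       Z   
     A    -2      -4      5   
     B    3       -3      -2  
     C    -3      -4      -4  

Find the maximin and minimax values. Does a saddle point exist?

Maximin = -3, Minimax = -3, Saddle: True

Work:
Row minimums: [-4, -3, -4] → maximin = -3
Column maximums: [3, -3, 5] → minimax = -3
Saddle point exists! Game value = -3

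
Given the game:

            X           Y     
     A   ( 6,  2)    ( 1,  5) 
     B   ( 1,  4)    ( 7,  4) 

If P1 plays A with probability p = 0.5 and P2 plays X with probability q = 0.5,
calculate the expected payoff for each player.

E[P1] = 3.75, E[P2] = 3.75

Work:
E[P1] = p·q·π₁(A,X) + p·(1-q)·π₁(A,Y) + (1-p)·q·π₁(B,X) + (1-p)·(1-q)·π₁(B,Y)
= 0.5·0.5·6 + 0.5·0.5·1 + 0.5·0.5·1 + 0.5·0.5·7
= 3.75

E[P2] = 3.75 (similar calculation)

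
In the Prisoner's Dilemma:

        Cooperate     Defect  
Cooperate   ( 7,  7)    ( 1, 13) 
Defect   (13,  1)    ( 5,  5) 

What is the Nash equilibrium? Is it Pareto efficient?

(Defect, Defect) is NE; not Pareto efficient

Work:
Defect dominates Cooperate for both players:
If P2 cooperates: Defect (13) > Cooperate (7)
If P2 defects: Defect (5) > Cooperate (1)
NE: (Defect, Defect) with payoff (5, 5)
But (Cooperate, Cooperate) = (7, 7) Pareto dominates (5, 5)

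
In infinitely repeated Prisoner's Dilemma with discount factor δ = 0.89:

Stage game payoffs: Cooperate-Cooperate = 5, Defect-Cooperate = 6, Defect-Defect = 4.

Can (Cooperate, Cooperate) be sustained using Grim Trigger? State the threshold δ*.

δ* = 0.5; since δ = 0.89 ≥ 0.5, cooperation can be sustained

Work:
For Grim Trigger:
Cooperate forever: 5/(1-δ)
Defect then punished: 6 + 4·δ/(1-δ)
Need: 5/(1-δ) ≥ 6 + 4·δ/(1-δ)
Solving: δ ≥ (T-R)/(T-P) = (6-5)/(6-4) = 0.5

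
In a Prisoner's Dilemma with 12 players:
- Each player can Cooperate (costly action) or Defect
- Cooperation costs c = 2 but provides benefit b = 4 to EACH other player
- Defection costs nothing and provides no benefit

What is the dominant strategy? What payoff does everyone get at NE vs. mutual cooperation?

Dominant: Defect; NE payoff = 0; Coop payoff = 42

Work:
Defect dominates (saves cost c = 2, benefit to others is external)
NE: All defect → everyone gets 0
If all cooperate: each receives (11)×4 - 2 = 42
Social dilemma: 42 > 0 but NE gives 0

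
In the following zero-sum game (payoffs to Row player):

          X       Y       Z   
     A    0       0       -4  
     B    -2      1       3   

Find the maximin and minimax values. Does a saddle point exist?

Maximin = -2, Minimax = 0, Saddle: False

Work:
Row minimums: [-4, -2] → maximin = -2
Column maximums: [0, 1, 3] → minimax = 0
No saddle point (maximin ≠ minimax). Mixed strategy needed.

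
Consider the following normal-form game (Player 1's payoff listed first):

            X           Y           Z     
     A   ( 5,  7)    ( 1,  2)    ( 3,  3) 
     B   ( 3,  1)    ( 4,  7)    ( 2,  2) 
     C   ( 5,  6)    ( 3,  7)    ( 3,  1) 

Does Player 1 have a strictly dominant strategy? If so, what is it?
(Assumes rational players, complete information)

No strictly dominant strategy exists for Player 1

Work:
A strategy strictly dominates another if it gives a strictly higher payoff against every opponent action. Compare each pair of P1's strategies column-by-column:
  A vs B: [5 vs 3, 1 vs 4, 3 vs 2] → A does not strictly dominate B (column Y: 1 ≤ 4)
  A vs C: [5 vs 5, 1 vs 3, 3 vs 3] → A does not strictly dominate C (column X: 5 ≤ 5)
  B vs A: [3 vs 5, 4 vs 1, 2 vs 3] → B does not strictly dominate A (column X: 3 ≤ 5)
  B vs C: [3 vs 5, 4 vs 3, 2 vs 3] → B does not strictly dominate C (column X: 3 ≤ 5)
  C vs A: [5 vs 5, 3 vs 1, 3 vs 3] → C does not strictly dominate A (column X: 5 ≤ 5)
  C vs B: [5 vs 3, 3 vs 4, 3 vs 2] → C does not strictly dominate B (column Y: 3 ≤ 4)
No single strategy strictly dominates all others → no strictly dominant strategy.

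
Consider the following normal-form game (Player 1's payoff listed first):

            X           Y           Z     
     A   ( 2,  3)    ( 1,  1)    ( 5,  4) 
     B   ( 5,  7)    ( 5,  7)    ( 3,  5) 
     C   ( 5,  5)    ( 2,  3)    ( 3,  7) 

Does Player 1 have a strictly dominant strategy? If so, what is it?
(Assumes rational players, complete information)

No strictly dominant strategy exists for Player 1

Work:
A strategy strictly dominates another if it gives a strictly higher payoff against every opponent action. Compare each pair of P1's strategies column-by-column:
  A vs B: [2 vs 5, 1 vs 5, 5 vs 3] → A does not strictly dominate B (column X: 2 ≤ 5)
  A vs C: [2 vs 5, 1 vs 2, 5 vs 3] → A does not strictly dominate C (column X: 2 ≤ 5)
  B vs A: [5 vs 2, 5 vs 1, 3 vs 5] → B does not strictly dominate A (column Z: 3 ≤ 5)
  B vs C: [5 vs 5, 5 vs 2, 3 vs 3] → B does not strictly dominate C (column X: 5 ≤ 5)
  C vs A: [5 vs 2, 2 vs 1, 3 vs 5] → C does not strictly dominate A (column Z: 3 ≤ 5)
  C vs B: [5 vs 5, 2 vs 5, 3 vs 3] → C does not strictly dominate B (column X: 5 ≤ 5)
No single strategy strictly dominates all others → no strictly dominant strategy.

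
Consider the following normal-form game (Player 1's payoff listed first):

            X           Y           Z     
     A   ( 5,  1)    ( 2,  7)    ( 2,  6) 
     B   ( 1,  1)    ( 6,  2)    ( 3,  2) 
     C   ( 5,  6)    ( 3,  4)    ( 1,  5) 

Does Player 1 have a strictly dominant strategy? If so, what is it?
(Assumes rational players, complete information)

No strictly dominant strategy exists for Player 1

Work:
A strategy strictly dominates another if it gives a strictly higher payoff against every opponent action. Compare each pair of P1's strategies column-by-column:
  A vs B: [5 vs 1, 2 vs 6, 2 vs 3] → A does not strictly dominate B (column Y: 2 ≤ 6)
  A vs C: [5 vs 5, 2 vs 3, 2 vs 1] → A does not strictly dominate C (column X: 5 ≤ 5)
  B vs A: [1 vs 5, 6 vs 2, 3 vs 2] → B does not strictly dominate A (column X: 1 ≤ 5)
  B vs C: [1 vs 5, 6 vs 3, 3 vs 1] → B does not strictly dominate C (column X: 1 ≤ 5)
  C vs A: [5 vs 5, 3 vs 2, 1 vs 2] → C does not strictly dominate A (column X: 5 ≤ 5)
  C vs B: [5 vs 1, 3 vs 6, 1 vs 3] → C does not strictly dominate B (column Y: 3 ≤ 6)
No single strategy strictly dominates all others → no strictly dominant strategy.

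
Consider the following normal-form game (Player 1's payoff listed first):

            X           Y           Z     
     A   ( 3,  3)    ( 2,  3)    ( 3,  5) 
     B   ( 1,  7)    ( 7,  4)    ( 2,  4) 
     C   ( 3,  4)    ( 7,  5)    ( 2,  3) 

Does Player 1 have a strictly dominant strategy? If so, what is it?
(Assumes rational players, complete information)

No strictly dominant strategy exists for Player 1

Work:
A strategy strictly dominates another if it gives a strictly higher payoff against every opponent action. Compare each pair of P1's strategies column-by-column:
  A vs B: [3 vs 1, 2 vs 7, 3 vs 2] → A does not strictly dominate B (column Y: 2 ≤ 7)
  A vs C: [3 vs 3, 2 vs 7, 3 vs 2] → A does not strictly dominate C (column X: 3 ≤ 3)
  B vs A: [1 vs 3, 7 vs 2, 2 vs 3] → B does not strictly dominate A (column X: 1 ≤ 3)
  B vs C: [1 vs 3, 7 vs 7, 2 vs 2] → B does not strictly dominate C (column X: 1 ≤ 3)
  C vs A: [3 vs 3, 7 vs 2, 2 vs 3] → C does not strictly dominate A (column X: 3 ≤ 3)
  C vs B: [3 vs 1, 7 vs 7, 2 vs 2] → C does not strictly dominate B (column Y: 7 ≤ 7)
No single strategy strictly dominates all others → no strictly dominant strategy.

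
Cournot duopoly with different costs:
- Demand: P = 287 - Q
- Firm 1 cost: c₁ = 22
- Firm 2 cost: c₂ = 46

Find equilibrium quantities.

q₁* = 96.33, q₂* = 72.33

Work:
Reaction: q₁ = (287 - 22 - q₂)/2
Reaction: q₂ = (287 - 46 - q₁)/2
Solve simultaneously:
q₁* = (287 - 2×22 + 46)/3 = 96.33
q₂* = (287 - 2×46 + 22)/3 = 72.33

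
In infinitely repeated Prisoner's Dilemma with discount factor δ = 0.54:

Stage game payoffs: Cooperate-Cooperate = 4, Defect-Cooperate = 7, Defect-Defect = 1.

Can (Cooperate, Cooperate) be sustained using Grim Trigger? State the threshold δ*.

δ* = 0.5; since δ = 0.54 ≥ 0.5, cooperation can be sustained

Work:
For Grim Trigger:
Cooperate forever: 4/(1-δ)
Defect then punished: 7 + 1·δ/(1-δ)
Need: 4/(1-δ) ≥ 7 + 1·δ/(1-δ)
Solving: δ ≥ (T-R)/(T-P) = (7-4)/(7-1) = 0.5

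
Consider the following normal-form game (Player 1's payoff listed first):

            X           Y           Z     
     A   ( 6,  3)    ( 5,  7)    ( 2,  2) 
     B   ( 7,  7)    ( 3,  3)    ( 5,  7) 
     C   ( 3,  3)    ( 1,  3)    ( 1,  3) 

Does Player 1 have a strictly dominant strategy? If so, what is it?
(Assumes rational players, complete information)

No strictly dominant strategy exists for Player 1

Work:
A strategy strictly dominates another if it gives a strictly higher payoff against every opponent action. Compare each pair of P1's strategies column-by-column:
  A vs B: [6 vs 7, 5 vs 3, 2 vs 5] → A does not strictly dominate B (column X: 6 ≤ 7)
  A vs C: [6 vs 3, 5 vs 1, 2 vs 1] → A strictly dominates C
  B vs A: [7 vs 6, 3 vs 5, 5 vs 2] → B does not strictly dominate A (column Y: 3 ≤ 5)
  B vs C: [7 vs 3, 3 vs 1, 5 vs 1] → B strictly dominates C
  C vs A: [3 vs 6, 1 vs 5, 1 vs 2] → C does not strictly dominate A (column X: 3 ≤ 6)
  C vs B: [3 vs 7, 1 vs 3, 1 vs 5] → C does not strictly dominate B (column X: 3 ≤ 7)
No single strategy strictly dominates all others → no strictly dominant strategy.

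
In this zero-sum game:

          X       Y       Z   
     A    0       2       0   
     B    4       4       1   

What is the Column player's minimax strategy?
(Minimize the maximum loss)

Column should play Z, value = 1

Work:
Column player minimizes Row's maximum payoff:
Column X: max payoff to Row = 4
Column Y: max payoff to Row = 4
Column Z: max payoff to Row = 1
Minimum is 1, achieved by column Z.
Minimax strategy: Z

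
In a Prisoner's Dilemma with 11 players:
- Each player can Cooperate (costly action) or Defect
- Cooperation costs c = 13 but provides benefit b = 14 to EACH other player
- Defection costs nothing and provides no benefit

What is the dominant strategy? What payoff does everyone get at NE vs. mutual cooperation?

Dominant: Defect; NE payoff = 0; Coop payoff = 127

Work:
Defect dominates (saves cost c = 13, benefit to others is external)
NE: All defect → everyone gets 0
If all cooperate: each receives (10)×14 - 13 = 127
Social dilemma: 127 > 0 but NE gives 0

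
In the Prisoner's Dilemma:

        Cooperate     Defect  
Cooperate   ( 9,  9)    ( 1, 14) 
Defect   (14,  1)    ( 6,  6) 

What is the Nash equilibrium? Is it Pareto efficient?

(Defect, Defect) is NE; not Pareto efficient

Work:
Defect dominates Cooperate for both players:
If P2 cooperates: Defect (14) > Cooperate (9)
If P2 defects: Defect (6) > Cooperate (1)
NE: (Defect, Defect) with payoff (6, 6)
But (Cooperate, Cooperate) = (9, 9) Pareto dominates (6, 6)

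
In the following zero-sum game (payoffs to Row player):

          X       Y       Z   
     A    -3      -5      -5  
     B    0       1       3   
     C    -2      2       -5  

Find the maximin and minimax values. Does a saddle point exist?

Maximin = 0, Minimax = 0, Saddle: True

Work:
Row minimums: [-5, 0, -5] → maximin = 0
Column maximums: [0, 2, 3] → minimax = 0
Saddle point exists! Game value = 0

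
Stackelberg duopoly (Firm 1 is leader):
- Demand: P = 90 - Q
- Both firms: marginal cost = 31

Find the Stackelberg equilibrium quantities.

q₁* (leader) = 29.5, q₂* (follower) = 14.75

Work:
Follower's reaction: q₂ = (a - c - q₁)/2
Leader substitutes: π₁ = q₁·(a - q₁ - (a-c-q₁)/2 - c)
FOC: q₁* = (90 - 31)/2 = 29.50
Then: q₂* = (90 - 31 - 29.5)/2 = 14.75
Leader has first-mover advantage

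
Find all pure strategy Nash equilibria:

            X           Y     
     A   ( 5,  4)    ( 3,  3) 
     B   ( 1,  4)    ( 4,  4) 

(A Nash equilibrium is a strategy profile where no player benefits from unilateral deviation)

Nash equilibrium: (A, X), (B, Y)

Work:
Best responses:
  P1 vs X: payoffs [5, 1] → best response A (payoff 5)
  P1 vs Y: payoffs [3, 4] → best response B (payoff 4)
  P2 vs A: payoffs [4, 3] → best response X (payoff 4)
  P2 vs B: payoffs [4, 4] → best response X/Y (payoff 4)
Mutual best responses: (A,X), (B,Y) → Nash equilibria.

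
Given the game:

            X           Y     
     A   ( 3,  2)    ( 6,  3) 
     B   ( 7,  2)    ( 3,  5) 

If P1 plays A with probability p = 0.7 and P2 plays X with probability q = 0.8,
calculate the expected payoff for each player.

E[P1] = 4.38, E[P2] = 2.32

Work:
E[P1] = p·q·π₁(A,X) + p·(1-q)·π₁(A,Y) + (1-p)·q·π₁(B,X) + (1-p)·(1-q)·π₁(B,Y)
= 0.7·0.8·3 + 0.7·0.2·6 + 0.3·0.8·7 + 0.3·0.2·3
= 4.38

E[P2] = 2.32 (similar calculation)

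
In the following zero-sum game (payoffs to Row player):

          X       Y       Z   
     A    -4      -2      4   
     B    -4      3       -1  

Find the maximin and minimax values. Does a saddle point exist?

Maximin = -4, Minimax = -4, Saddle: True

Work:
Row minimums: [-4, -4] → maximin = -4
Column maximums: [-4, 3, 4] → minimax = -4
Saddle point exists! Game value = -4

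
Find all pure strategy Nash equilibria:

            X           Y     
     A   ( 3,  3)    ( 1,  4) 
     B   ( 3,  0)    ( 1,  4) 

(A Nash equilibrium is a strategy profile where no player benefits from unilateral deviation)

Nash equilibrium: (A, Y), (B, Y)

Work:
Best responses:
  P1 vs X: payoffs [3, 3] → best response A/B (payoff 3)
  P1 vs Y: payoffs [1, 1] → best response A/B (payoff 1)
  P2 vs A: payoffs [3, 4] → best response Y (payoff 4)
  P2 vs B: payoffs [0, 4] → best response Y (payoff 4)
Mutual best responses: (A,Y), (B,Y) → Nash equilibria.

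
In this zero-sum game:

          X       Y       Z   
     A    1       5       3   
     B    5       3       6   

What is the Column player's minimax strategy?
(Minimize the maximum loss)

Column should play X or Y (all achieve the minimum), value = 5

Work:
Column player minimizes Row's maximum payoff:
Column X: max payoff to Row = 5
Column Y: max payoff to Row = 5
Column Z: max payoff to Row = 6
Minimum is 5, achieved by columns X, Y (tied).
Each of X or Y is a minimax strategy.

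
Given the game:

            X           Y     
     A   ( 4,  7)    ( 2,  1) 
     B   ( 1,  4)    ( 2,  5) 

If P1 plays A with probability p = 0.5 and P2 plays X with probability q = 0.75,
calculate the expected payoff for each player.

E[P1] = 2.375, E[P2] = 4.875

Work:
E[P1] = p·q·π₁(A,X) + p·(1-q)·π₁(A,Y) + (1-p)·q·π₁(B,X) + (1-p)·(1-q)·π₁(B,Y)
= 0.5·0.75·4 + 0.5·0.25·2 + 0.5·0.75·1 + 0.5·0.25·2
= 2.375

E[P2] = 4.875 (similar calculation)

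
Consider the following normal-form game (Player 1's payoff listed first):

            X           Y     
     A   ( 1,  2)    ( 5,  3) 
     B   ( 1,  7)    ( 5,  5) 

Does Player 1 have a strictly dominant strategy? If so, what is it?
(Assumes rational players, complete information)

No strictly dominant strategy exists for Player 1

Work:
A strategy strictly dominates another if it gives a strictly higher payoff against every opponent action. Compare each pair of P1's strategies column-by-column:
  A vs B: [1 vs 1, 5 vs 5] → A does not strictly dominate B (column X: 1 ≤ 1)
  B vs A: [1 vs 1, 5 vs 5] → B does not strictly dominate A (column X: 1 ≤ 1)
No single strategy strictly dominates all others → no strictly dominant strategy.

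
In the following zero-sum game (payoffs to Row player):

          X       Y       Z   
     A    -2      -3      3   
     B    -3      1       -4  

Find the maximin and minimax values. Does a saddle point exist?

Maximin = -3, Minimax = -2, Saddle: False

Work:
Row minimums: [-3, -4] → maximin = -3
Column maximums: [-2, 1, 3] → minimax = -2
No saddle point (maximin ≠ minimax). Mixed strategy needed.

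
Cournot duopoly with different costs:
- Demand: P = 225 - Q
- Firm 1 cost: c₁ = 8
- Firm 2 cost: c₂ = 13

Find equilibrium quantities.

q₁* = 74.0, q₂* = 69.0

Work:
Reaction: q₁ = (225 - 8 - q₂)/2
Reaction: q₂ = (225 - 13 - q₁)/2
Solve simultaneously:
q₁* = (225 - 2×8 + 13)/3 = 74.0
q₂* = (225 - 2×13 + 8)/3 = 69.0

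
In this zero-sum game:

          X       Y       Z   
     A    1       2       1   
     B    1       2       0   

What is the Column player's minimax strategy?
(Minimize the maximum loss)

Column should play X or Z (all achieve the minimum), value = 1

Work:
Column player minimizes Row's maximum payoff:
Column X: max payoff to Row = 1
Column Y: max payoff to Row = 2
Column Z: max payoff to Row = 1
Minimum is 1, achieved by columns X, Z (tied).
Each of X or Z is a minimax strategy.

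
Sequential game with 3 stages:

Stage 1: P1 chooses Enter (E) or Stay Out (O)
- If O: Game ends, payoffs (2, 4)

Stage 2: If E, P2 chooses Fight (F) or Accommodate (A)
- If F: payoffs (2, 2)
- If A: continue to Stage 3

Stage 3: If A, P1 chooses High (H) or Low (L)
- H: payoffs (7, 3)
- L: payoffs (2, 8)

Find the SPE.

SPE: (E, A, H); Outcome (7, 3)

Work:
Stage 3: P1 chooses H (7 vs 2)
Stage 2: P2: F->2, A->3 (anticipating H). Choose A
Stage 1: P1: O->2, E->7 (anticipating A, H). Choose E
SPE path: E -> A -> H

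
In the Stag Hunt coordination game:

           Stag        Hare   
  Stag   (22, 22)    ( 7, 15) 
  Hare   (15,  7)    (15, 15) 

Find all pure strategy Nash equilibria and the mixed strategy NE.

Pure NE: (Stag, Stag) and (Hare, Hare); Mixed NE: p = 0.5333, q = 0.5333

Work:
Check pure NE:
(Stag, Stag): (22, 22) - no unilateral deviation beneficial
(Hare, Hare): (15, 15) - no unilateral deviation beneficial
Mixed NE: P1 plays Stag with p = 0.5333, P2 plays Stag with q = 0.5333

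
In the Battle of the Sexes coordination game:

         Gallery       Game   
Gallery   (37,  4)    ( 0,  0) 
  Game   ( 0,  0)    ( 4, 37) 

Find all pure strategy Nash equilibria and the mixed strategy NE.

Pure NE: (Gallery, Gallery) and (Game, Game); Mixed NE: p = 0.9024, q = 0.0976

Work:
Check pure NE:
(Gallery, Gallery): (37, 4) - no unilateral deviation beneficial
(Game, Game): (4, 37) - no unilateral deviation beneficial
Mixed NE: P1 plays Gallery with p = 0.9024, P2 plays Gallery with q = 0.0976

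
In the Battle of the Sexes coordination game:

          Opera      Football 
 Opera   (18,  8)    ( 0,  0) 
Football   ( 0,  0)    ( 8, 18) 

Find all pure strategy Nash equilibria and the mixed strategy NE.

Pure NE: (Opera, Opera) and (Football, Football); Mixed NE: p = 0.6923, q = 0.3077

Work:
Check pure NE:
(Opera, Opera): (18, 8) - no unilateral deviation beneficial
(Football, Football): (8, 18) - no unilateral deviation beneficial
Mixed NE: P1 plays Opera with p = 0.6923, P2 plays Opera with q = 0.3077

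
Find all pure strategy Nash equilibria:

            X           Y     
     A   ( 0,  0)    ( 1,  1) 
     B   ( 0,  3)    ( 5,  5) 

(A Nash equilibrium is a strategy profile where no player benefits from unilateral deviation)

Nash equilibrium: (B, Y)

Work:
Best responses:
  P1 vs X: payoffs [0, 0] → best response A/B (payoff 0)
  P1 vs Y: payoffs [1, 5] → best response B (payoff 5)
  P2 vs A: payoffs [0, 1] → best response Y (payoff 1)
  P2 vs B: payoffs [3, 5] → best response Y (payoff 5)
Mutual best responses: (B,Y) → Nash equilibria.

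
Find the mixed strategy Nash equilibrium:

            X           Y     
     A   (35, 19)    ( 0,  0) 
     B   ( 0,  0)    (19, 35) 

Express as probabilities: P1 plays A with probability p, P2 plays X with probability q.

p = 0.6481, q = 0.3519

Work:
Find probabilities that make opponent indifferent:
P2 chooses q to make P1 indifferent between A and B
P1 chooses p to make P2 indifferent between X and Y
Mixed NE: P1 plays (A: 0.6481, B: 0.3519), P2 plays (X: 0.3519, Y: 0.6481)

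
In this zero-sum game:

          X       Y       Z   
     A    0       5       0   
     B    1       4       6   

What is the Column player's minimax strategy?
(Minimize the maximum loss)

Column should play X, value = 1

Work:
Column player minimizes Row's maximum payoff:
Column X: max payoff to Row = 1
Column Y: max payoff to Row = 5
Column Z: max payoff to Row = 6
Minimum is 1, achieved by column X.
Minimax strategy: X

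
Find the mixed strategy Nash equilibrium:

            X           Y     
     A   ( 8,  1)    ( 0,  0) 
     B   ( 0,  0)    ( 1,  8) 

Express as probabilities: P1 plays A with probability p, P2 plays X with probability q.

p = 0.8889, q = 0.1111

Work:
Find probabilities that make opponent indifferent:
P2 chooses q to make P1 indifferent between A and B
P1 chooses p to make P2 indifferent between X and Y
Mixed NE: P1 plays (A: 0.8889, B: 0.1111), P2 plays (X: 0.1111, Y: 0.8889)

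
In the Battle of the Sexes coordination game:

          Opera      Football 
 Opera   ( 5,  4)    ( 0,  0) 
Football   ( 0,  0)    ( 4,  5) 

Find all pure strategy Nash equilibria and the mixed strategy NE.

Pure NE: (Opera, Opera) and (Football, Football); Mixed NE: p = 0.5556, q = 0.4444

Work:
Check pure NE:
(Opera, Opera): (5, 4) - no unilateral deviation beneficial
(Football, Football): (4, 5) - no unilateral deviation beneficial
Mixed NE: P1 plays Opera with p = 0.5556, P2 plays Opera with q = 0.4444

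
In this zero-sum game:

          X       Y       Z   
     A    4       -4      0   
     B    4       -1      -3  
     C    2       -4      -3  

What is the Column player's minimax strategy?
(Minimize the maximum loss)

Column should play Y, value = -1

Work:
Column player minimizes Row's maximum payoff:
Column X: max payoff to Row = 4
Column Y: max payoff to Row = -1
Column Z: max payoff to Row = 0
Minimum is -1, achieved by column Y.
Minimax strategy: Y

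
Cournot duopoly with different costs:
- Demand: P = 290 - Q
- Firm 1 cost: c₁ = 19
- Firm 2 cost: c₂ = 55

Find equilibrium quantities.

q₁* = 102.33, q₂* = 66.33

Work:
Reaction: q₁ = (290 - 19 - q₂)/2
Reaction: q₂ = (290 - 55 - q₁)/2
Solve simultaneously:
q₁* = (290 - 2×19 + 55)/3 = 102.33
q₂* = (290 - 2×55 + 19)/3 = 66.33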